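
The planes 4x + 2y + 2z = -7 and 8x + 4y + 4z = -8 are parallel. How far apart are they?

3/(2√6)

Divide the second equation by 2 to match normals: 4x + 2y + 2z = -4.
With common normal n = (4, 2, 2) (|n| = 2√6), the distance is |(-7) − (-4)|/|n| = 3/(2√6).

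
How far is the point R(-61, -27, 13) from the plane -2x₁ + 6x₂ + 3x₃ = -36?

Normal vector n = (-2, 6, 3), and n·(-61, -27, 13) - (-36) = 35.
|n| = √(4 + 36 + 9) = 7, so the distance is |35|/7 = 5.

5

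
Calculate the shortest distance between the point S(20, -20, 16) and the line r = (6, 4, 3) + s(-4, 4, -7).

Direction vector d = (-4, 4, -7).
AP = (14, -24, 13), and AP × d = (116, 46, -40).
|AP × d|² = 17172 and |d|² = 81, so the distance is √(17172/81) = √212 = 2√53.

2√53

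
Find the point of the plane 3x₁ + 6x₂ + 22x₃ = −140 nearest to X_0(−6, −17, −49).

The perpendicular from X_0 has direction n = (3, 6, 22): r = (−6, −17, −49) + t(3, 6, 22).
Substitute into the plane: n·(X_0 + tn) = -140 gives -1198 + 529t = -140, so t = 2.
Foot = (−6, −17, −49) + 2·(3, 6, 22) = (0, −5, −5).

(0, -5, -5)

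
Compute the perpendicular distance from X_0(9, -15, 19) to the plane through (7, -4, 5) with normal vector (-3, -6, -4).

The plane has equation n·(r − (7, -4, 5)) = 0, i.e. n·r = -17.
d = |(-3)·9 + (-6)·(-15) + (-4)·19 − (-17)| / √(9 + 36 + 16) = |4| / √61 = 4/√61.

4/√61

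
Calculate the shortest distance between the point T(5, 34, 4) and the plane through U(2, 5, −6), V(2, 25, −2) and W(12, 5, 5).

3/5

UV = (0, 20, 4) and UW = (10, 0, 11), so a normal is n = UV × UW = (220, 40, −200).
d = |220·5 + 40·34 + (-200)·4 − 1840| / √(48400 + 1600 + 40000) = |-180| / 300 = 3/5.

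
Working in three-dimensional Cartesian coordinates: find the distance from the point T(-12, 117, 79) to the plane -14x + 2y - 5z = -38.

3

n = (-14, 2, -5); n·P − (-38) = 45; |n| = 15; distance = 45/15 = 3.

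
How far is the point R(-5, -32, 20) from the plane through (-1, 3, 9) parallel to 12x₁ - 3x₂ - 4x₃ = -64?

1

Parallel planes share the normal n = (12, -3, -4); since (-1, 3, 9) lies on the plane, its equation is 12x₁ - 3x₂ - 4x₃ = -57.
d = |12·(-5) + (-3)·(-32) + (-4)·20 − (-57)| / √(144 + 9 + 16) = |13| / 13 = 1.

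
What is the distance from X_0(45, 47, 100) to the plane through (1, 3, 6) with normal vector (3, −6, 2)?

The plane has equation n·(r − (1, 3, 6)) = 0, i.e. n·r = -3.
d = |3·45 + (-6)·47 + 2·100 − (-3)| / √(9 + 36 + 4) = |56| / 7 = 8.

8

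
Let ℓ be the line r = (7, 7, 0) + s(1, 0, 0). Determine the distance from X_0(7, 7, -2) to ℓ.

Direction vector d = (1, 0, 0).
AP = (0, 0, -2); AP·d = 0, |AP|² = 4, |d|² = 1.
distance² = |AP|² − (AP·d)²/|d|² = 4 − 0/1 = 4, so the distance is 2.

2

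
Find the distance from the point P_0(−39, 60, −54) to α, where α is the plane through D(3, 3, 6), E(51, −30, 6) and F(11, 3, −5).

10/7

DE = (48, −33, 0) and DF = (8, 0, −11), so a normal is n = DE × DF = (363, 528, 264).
Then n·(−39, 60, −54) − 4257 = −990.
|n| = √(131769 + 278784 + 69696) = 693, so the distance is |-990|/693 = 10/7.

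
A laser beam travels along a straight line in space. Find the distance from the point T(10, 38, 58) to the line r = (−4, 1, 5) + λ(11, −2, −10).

Direction vector d = (11, −2, −10).
AP = (14, 37, 53); AP·d = -450, |AP|² = 4374, |d|² = 225.
distance² = |AP|² − (AP·d)²/|d|² = 4374 − 202500/225 = 3474, so the distance is 3√386.

3√386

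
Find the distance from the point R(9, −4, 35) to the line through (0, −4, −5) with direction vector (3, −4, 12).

4√10

Direction vector d = (3, −4, 12).
AP = (9, 0, 40), and AP × d = (160, 12, −36).
|AP × d|² = 27040 and |d|² = 169, so the distance is √(27040/169) = √160 = 4√10.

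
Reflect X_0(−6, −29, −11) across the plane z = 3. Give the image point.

n = (0, 0, 1), |n|² = 1, n·X_0 − 3 = -14, so t = -14/1 = -14.
Foot F = X_0 − (-14)·n = (−6, −29, 3); the reflection is 2F − X_0 = (−6, −29, 17).

(-6, -29, 17)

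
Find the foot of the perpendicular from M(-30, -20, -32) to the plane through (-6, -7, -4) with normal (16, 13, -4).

(-14, -7, -36)

n = (16, 13, -4), |n|² = 441, and n·M − (-171) = -441.
t = -441/441 = -1, so the foot is M − t·n = (-30, -20, -32) − (-1)·(16, 13, -4) = (-14, -7, -36).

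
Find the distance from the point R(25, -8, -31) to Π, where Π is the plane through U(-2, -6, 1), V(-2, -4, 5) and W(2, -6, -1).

UV = (0, 2, 4) and UW = (4, 0, -2), so a normal is n = UV × UW = (-4, 16, -8).
Then n·(25, -8, -31) - (-96) = 116.
|n| = √(16 + 256 + 64) = 4√21, so the distance is |116|/(4√21) = 29/√21.

29√21/21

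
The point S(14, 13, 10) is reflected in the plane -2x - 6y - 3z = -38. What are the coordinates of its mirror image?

With n = (-2, -6, -3), the signed offset is (n·S − (-38))/|n|² = -98/49 = -2.
S' = S − 2t·n = (14, 13, 10) − (-4)·(-2, -6, -3) = (6, -11, -2).

(6, -11, -2)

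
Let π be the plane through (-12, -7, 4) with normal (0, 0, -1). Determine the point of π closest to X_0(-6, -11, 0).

(-6, -11, 4)

The perpendicular from X_0 has direction n = (0, 0, -1): r = (-6, -11, 0) + λ(0, 0, -1).
Substitute into the plane: n·(X_0 + λn) = -4 gives 0 + 1λ = -4, so λ = -4.
Foot = (-6, -11, 0) + (-4)·(0, 0, -1) = (-6, -11, 4).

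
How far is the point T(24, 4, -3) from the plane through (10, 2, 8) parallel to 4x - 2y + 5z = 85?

Parallel planes share the normal n = (4, -2, 5); since (10, 2, 8) lies on the plane, its equation is 4x - 2y + 5z = 76.
n = (4, -2, 5); n·P − 76 = -3; |n| = 3√5; distance = 3/(3√5) = 1/√5.

√5/5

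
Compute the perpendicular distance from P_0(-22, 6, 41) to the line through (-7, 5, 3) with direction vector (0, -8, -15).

Direction vector d = (0, -8, -15).
AP = (-15, 1, 38), and AP × d = (289, -225, 120).
|AP × d|² = 148546 and |d|² = 289, so the distance is √(148546/289) = √514.

√514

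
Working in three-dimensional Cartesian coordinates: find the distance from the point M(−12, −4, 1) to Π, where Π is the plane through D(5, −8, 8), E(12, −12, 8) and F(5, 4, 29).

DE = (7, −4, 0) and DF = (0, 12, 21), so a normal is n = DE × DF = (−84, −147, 84).
Then n·(−12, −4, 1) − 1428 = 252.
|n| = √(7056 + 21609 + 7056) = 189, so the distance is |252|/189 = 4/3.

4/3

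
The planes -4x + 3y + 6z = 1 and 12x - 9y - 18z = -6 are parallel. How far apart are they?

Divide the second equation by -3 to match normals: -4x + 3y + 6z = 2.
With common normal n = (-4, 3, 6) (|n| = √61), the distance is |1 − 2|/|n| = 1/√61.

1/√61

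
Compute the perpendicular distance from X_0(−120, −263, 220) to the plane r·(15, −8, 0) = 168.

n = (15, −8, 0); n·P − 168 = 136; |n| = 17; distance = 136/17 = 8.

8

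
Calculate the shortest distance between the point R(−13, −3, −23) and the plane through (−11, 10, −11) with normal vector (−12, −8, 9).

20/17

The plane has equation n·(r − (−11, 10, −11)) = 0, i.e. n·r = -47.
n = (−12, −8, 9); n·P − (-47) = 20; |n| = 17; distance = 20/17.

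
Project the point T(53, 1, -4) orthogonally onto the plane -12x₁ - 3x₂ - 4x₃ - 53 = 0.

n = (-12, -3, -4), |n|² = 169, and n·T − 53 = -676.
t = -676/169 = -4, so the foot is T − t·n = (53, 1, -4) − (-4)·(-12, -3, -4) = (5, -11, -20).

(5, -11, -20)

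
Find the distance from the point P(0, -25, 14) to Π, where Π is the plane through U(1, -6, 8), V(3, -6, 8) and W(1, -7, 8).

UV = (2, 0, 0) and UW = (0, -1, 0), so a normal is n = UV × UW = (0, 0, -2).
Then n·(0, -25, 14) - (-16) = -12.
|n| = √(0 + 0 + 4) = 2, so the distance is |-12|/2 = 6.

6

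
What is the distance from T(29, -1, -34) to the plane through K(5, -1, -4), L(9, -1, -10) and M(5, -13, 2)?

KL = (4, 0, -6) and KM = (0, -12, 6), so a normal is n = KL × KM = (-72, -24, -48).
Then n·(29, -1, -34) - (-144) = -288.
|n| = √(5184 + 576 + 2304) = 24√14, so the distance is |-288|/(24√14) = 6√14/7.

6√14/7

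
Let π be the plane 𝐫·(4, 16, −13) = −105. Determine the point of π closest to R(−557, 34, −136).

(-3911/7, 190/7, -913/7)

n = (4, 16, −13), |n|² = 441, and n·R − (-105) = 189.
t = 189/441 = 3/7, so the foot is R − t·n = (−557, 34, −136) − (3/7)·(4, 16, −13) = (−3911/7, 190/7, −913/7).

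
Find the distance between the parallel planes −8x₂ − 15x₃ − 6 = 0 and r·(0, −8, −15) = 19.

Both planes have normal n = (0, −8, −15), |n| = 17. Any point on the first plane is at distance |19 − 6|/|n| = 13/17 from the second.

13/17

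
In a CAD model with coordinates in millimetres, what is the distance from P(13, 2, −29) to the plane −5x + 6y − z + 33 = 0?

Normal vector n = (−5, 6, −1), and n·(13, 2, −29) − (−33) = 9.
|n| = √(25 + 36 + 1) = √62, so the distance is |9|/√62 = 9√62/62.

9√62/62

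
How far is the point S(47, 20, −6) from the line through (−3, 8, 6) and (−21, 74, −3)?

A direction vector is d = (−18, 66, −9).
AP = (50, 12, −12), and AP × d = (684, 666, 3516).
|AP × d|² = 13273668 and |d|² = 4761, so the distance is √(13273668/4761) = √2788 = 2√697.

2√697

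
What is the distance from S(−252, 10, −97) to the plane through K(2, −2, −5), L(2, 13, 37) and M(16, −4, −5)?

KL = (0, 15, 42) and KM = (14, −2, 0), so a normal is n = KL × KM = (84, 588, −210).
d = |84·(-252) + 588·10 + (-210)·(-97) − 42| / √(7056 + 345744 + 44100) = |5040| / 630 = 8.

8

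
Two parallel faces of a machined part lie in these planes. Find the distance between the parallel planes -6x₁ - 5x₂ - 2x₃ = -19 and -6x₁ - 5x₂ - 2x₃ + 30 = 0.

With common normal n = (-6, -5, -2) (|n| = √65), the distance is |(-19) − (-30)|/|n| = 11/√65 = 11√65/65.

11√65/65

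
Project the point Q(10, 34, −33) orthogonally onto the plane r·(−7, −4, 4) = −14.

(-18, 18, -17)

n = (−7, −4, 4), |n|² = 81, and n·Q − (-14) = -324.
t = -324/81 = -4, so the foot is Q − t·n = (10, 34, −33) − (-4)·(−7, −4, 4) = (−18, 18, −17).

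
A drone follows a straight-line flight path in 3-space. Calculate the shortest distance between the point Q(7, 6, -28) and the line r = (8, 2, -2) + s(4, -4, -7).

Direction vector d = (4, -4, -7).
AP = (-1, 4, -26); AP·d = 162, |AP|² = 693, |d|² = 81.
distance² = |AP|² − (AP·d)²/|d|² = 693 − 26244/81 = 369, so the distance is 3√41.

3√41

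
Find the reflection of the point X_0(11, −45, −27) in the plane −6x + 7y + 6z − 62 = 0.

n = (−6, 7, 6), |n|² = 121, n·X_0 − 62 = -605, so t = -605/121 = -5.
Foot F = X_0 − (-5)·n = (−19, −10, 3); the reflection is 2F − X_0 = (−49, 25, 33).

(-49, 25, 33)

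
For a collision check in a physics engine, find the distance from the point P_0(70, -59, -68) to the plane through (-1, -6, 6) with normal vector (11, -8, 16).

The plane has equation n·(r − (-1, -6, 6)) = 0, i.e. n·r = 133.
n = (11, -8, 16); n·P − 133 = 21; |n| = 21; distance = 21/21 = 1.

1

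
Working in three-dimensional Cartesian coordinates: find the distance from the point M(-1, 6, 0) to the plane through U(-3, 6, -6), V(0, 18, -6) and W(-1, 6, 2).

UV = (3, 12, 0) and UW = (2, 0, 8), so a normal is n = UV × UW = (96, -24, -24).
Then n·(-1, 6, 0) - (-288) = 48.
|n| = √(9216 + 576 + 576) = 72√2, so the distance is |48|/(72√2) = √2/3.

√2/3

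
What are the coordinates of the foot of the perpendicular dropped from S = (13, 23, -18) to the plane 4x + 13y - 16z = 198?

n = (4, 13, -16), |n|² = 441, and n·S − 198 = 441.
t = 441/441 = 1, so the foot is S − t·n = (13, 23, -18) − 1·(4, 13, -16) = (9, 10, -2).

(9, 10, -2)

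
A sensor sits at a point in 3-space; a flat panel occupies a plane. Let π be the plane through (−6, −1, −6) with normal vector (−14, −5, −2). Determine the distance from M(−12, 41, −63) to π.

4/5

The plane has equation n·(r − (−6, −1, −6)) = 0, i.e. n·r = 101.
Then n·(−12, 41, −63) − 101 = −12.
|n| = √(196 + 25 + 4) = 15, so the distance is |-12|/15 = 4/5.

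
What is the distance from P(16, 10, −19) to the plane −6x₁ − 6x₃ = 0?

d = |(-6)·16 + (-6)·(-19) − 0| / √(36 + 0 + 36) = |18| / (6√2) = 3√2/2.

3/√2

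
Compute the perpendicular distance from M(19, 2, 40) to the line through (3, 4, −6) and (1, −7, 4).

6√41

A direction vector is d = (−2, −11, 10).
AP = (16, −2, 46), and AP × d = (486, −252, −180).
|AP × d|² = 332100 and |d|² = 225, so the distance is √(332100/225) = √1476 = 6√41.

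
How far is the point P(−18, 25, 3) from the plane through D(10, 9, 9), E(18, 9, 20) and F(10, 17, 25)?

DE = (8, 0, 11) and DF = (0, 8, 16), so a normal is n = DE × DF = (−88, −128, 64).
Then n·(−18, 25, 3) − (−1456) = 32.
|n| = √(7744 + 16384 + 4096) = 168, so the distance is |32|/168 = 4/21.

4/21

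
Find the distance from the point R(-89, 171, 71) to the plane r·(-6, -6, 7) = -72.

7

d = |(-6)·(-89) + (-6)·171 + 7·71 − (-72)| / √(36 + 36 + 49) = |77| / 11 = 7.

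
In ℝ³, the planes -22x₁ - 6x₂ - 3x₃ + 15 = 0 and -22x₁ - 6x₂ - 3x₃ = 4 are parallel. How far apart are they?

With common normal n = (-22, -6, -3) (|n| = 23), the distance is |(-15) − 4|/|n| = 19/23.

19/23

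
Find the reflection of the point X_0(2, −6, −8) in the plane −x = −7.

With n = (−1, 0, 0), the signed offset is (n·X_0 − (-7))/|n|² = 5/1 = 5.
X_0' = X_0 − 2t·n = (2, −6, −8) − 10·(−1, 0, 0) = (12, −6, −8).

(12, -6, -8)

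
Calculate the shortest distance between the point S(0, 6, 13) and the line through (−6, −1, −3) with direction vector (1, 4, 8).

√17

Direction vector d = (1, 4, 8).
AP = (6, 7, 16); AP·d = 162, |AP|² = 341, |d|² = 81.
distance² = |AP|² − (AP·d)²/|d|² = 341 − 26244/81 = 17, so the distance is √17.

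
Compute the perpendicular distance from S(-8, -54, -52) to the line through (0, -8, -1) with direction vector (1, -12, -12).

√157

Direction vector d = (1, -12, -12).
AP = (-8, -46, -51), and AP × d = (-60, -147, 142).
|AP × d|² = 45373 and |d|² = 289, so the distance is √(45373/289) = √157.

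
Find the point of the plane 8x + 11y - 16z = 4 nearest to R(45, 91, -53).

(5, 36, 27)

n = (8, 11, -16), |n|² = 441, and n·R − 4 = 2205.
t = 2205/441 = 5, so the foot is R − t·n = (45, 91, -53) − 5·(8, 11, -16) = (5, 36, 27).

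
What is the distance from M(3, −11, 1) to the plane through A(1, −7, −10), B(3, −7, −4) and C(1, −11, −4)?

2/7

AB = (2, 0, 6) and AC = (0, −4, 6), so a normal is n = AB × AC = (24, −12, −8).
n = (24, −12, −8); n·P − 188 = 8; |n| = 28; distance = 8/28 = 2/7.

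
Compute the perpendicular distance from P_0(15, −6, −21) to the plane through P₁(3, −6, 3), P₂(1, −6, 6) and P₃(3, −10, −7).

P₁P₂ = (−2, 0, 3) and P₁P₃ = (0, −4, −10), so a normal is n = P₁P₂ × P₁P₃ = (12, −20, 8).
Then n·(15, −6, −21) − 180 = −48.
|n| = √(144 + 400 + 64) = 4√38, so the distance is |-48|/(4√38) = 6√38/19.

12/√38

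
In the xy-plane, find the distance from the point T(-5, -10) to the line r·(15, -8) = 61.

The normal to the line is n = (15, -8) with |n| = 17.
|n·T − 61| = |5 − 61| = 56, so the distance is 56/17.

56/17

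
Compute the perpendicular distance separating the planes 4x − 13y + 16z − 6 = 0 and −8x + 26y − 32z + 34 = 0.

11/21

Divide the second equation by -2 to match normals: 4x − 13y + 16z = 17.
With common normal n = (4, −13, 16) (|n| = 21), the distance is |6 − 17|/|n| = 11/21.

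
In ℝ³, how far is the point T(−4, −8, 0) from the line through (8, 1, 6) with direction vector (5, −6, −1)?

Direction vector d = (5, −6, −1).
AP = (−12, −9, −6), and AP × d = (−27, −42, 117).
|AP × d|² = 16182 and |d|² = 62, so the distance is √(16182/62) = √261 = 3√29.

3√29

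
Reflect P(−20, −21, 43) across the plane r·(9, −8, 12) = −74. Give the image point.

(-56, 11, -5)

With n = (9, −8, 12), the signed offset is (n·P − (-74))/|n|² = 578/289 = 2.
P' = P − 2t·n = (−20, −21, 43) − 4·(9, −8, 12) = (−56, 11, −5).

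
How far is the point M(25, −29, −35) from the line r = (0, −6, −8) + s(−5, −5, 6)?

9√19

Direction vector d = (−5, −5, 6).
AP = (25, −23, −27), and AP × d = (−273, −15, −240).
|AP × d|² = 132354 and |d|² = 86, so the distance is √(132354/86) = √1539 = 9√19.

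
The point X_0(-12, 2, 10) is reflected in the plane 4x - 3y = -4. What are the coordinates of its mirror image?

(4, -10, 10)

n = (4, -3, 0), |n|² = 25, n·X_0 − (-4) = -50, so t = -50/25 = -2.
Foot F = X_0 − (-2)·n = (-4, -4, 10); the reflection is 2F − X_0 = (4, -10, 10).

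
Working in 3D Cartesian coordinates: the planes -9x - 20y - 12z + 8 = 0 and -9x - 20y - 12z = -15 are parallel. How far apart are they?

7/25

Both planes have normal n = (-9, -20, -12), |n| = 25. Any point on the first plane is at distance |(-15) − (-8)|/|n| = 7/25 from the second.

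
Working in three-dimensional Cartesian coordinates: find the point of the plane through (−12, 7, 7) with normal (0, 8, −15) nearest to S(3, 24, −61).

n = (0, 8, −15), |n|² = 289, and n·S − (-49) = 1156.
t = 1156/289 = 4, so the foot is S − t·n = (3, 24, −61) − 4·(0, 8, −15) = (3, −8, −1).

(3, -8, -1)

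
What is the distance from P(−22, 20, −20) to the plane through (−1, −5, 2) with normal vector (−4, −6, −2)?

11√14/14

The plane has equation n·(r − (−1, −5, 2)) = 0, i.e. n·r = 30.
n = (−4, −6, −2); n·P − 30 = -22; |n| = 2√14; distance = 22/(2√14) = 11√14/14.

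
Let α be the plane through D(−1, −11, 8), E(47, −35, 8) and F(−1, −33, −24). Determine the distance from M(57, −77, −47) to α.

13/21

DE = (48, −24, 0) and DF = (0, −22, −32), so a normal is n = DE × DF = (768, 1536, −1056).
d = |768·57 + 1536·(-77) + (-1056)·(-47) − (-26112)| / √(589824 + 2359296 + 1115136) = |1248| / 2016 = 13/21.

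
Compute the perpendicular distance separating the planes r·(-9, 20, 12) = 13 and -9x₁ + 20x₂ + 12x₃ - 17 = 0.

With common normal n = (-9, 20, 12) (|n| = 25), the distance is |13 − 17|/|n| = 4/25.

4/25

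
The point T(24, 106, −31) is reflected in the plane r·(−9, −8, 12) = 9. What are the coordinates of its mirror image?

(-66, 26, 89)

n = (−9, −8, 12), |n|² = 289, n·T − 9 = -1445, so t = -1445/289 = -5.
Foot F = T − (-5)·n = (−21, 66, 29); the reflection is 2F − T = (−66, 26, 89).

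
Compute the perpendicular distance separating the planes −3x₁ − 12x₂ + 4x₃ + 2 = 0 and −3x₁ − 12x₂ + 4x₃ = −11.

9/13

With common normal n = (−3, −12, 4) (|n| = 13), the distance is |(-2) − (-11)|/|n| = 9/13.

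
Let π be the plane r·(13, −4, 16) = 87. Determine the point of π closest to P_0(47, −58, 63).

n = (13, −4, 16), |n|² = 441, and n·P_0 − 87 = 1764.
t = 1764/441 = 4, so the foot is P_0 − t·n = (47, −58, 63) − 4·(13, −4, 16) = (−5, −42, −1).

(-5, -42, -1)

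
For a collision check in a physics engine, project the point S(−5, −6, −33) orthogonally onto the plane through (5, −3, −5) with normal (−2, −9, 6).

(-7, -15, -27)

n = (−2, −9, 6), |n|² = 121, and n·S − (-13) = -121.
t = -121/121 = -1, so the foot is S − t·n = (−5, −6, −33) − (-1)·(−2, −9, 6) = (−7, −15, −27).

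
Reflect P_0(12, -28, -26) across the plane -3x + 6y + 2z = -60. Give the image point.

(-12, 20, -10)

n = (-3, 6, 2), |n|² = 49, n·P_0 − (-60) = -196, so t = -196/49 = -4.
Foot F = P_0 − (-4)·n = (0, -4, -18); the reflection is 2F − P_0 = (-12, 20, -10).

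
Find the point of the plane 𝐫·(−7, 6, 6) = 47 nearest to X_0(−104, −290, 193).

(-1081/11, -3244/11, 2069/11)

The perpendicular from X_0 has direction n = (−7, 6, 6): r = (−104, −290, 193) + λ(−7, 6, 6).
Substitute into the plane: n·(X_0 + λn) = 47 gives 146 + 121λ = 47, so λ = -9/11.
Foot = (−104, −290, 193) + (-9/11)·(−7, 6, 6) = (−1081/11, −3244/11, 2069/11).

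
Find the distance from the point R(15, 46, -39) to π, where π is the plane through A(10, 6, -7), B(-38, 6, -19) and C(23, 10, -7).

AB = (-48, 0, -12) and AC = (13, 4, 0), so a normal is n = AB × AC = (48, -156, -192).
d = |48·15 + (-156)·46 + (-192)·(-39) − 888| / √(2304 + 24336 + 36864) = |144| / 252 = 4/7.

4/7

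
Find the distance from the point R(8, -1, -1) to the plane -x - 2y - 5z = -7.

6/√30

d = |(-1)·8 + (-2)·(-1) + (-5)·(-1) − (-7)| / √(1 + 4 + 25) = |6| / √30 = 6/√30.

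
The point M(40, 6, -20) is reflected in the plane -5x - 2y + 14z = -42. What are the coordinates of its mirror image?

With n = (-5, -2, 14), the signed offset is (n·M − (-42))/|n|² = -450/225 = -2.
M' = M − 2t·n = (40, 6, -20) − (-4)·(-5, -2, 14) = (20, -2, 36).

(20, -2, 36)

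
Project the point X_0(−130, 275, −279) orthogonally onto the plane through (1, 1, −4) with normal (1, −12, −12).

(-2203/17, 4591/17, -4827/17)

The perpendicular from X_0 has direction n = (1, −12, −12): r = (−130, 275, −279) + μ(1, −12, −12).
Substitute into the plane: n·(X_0 + μn) = 37 gives -82 + 289μ = 37, so μ = 7/17.
Foot = (−130, 275, −279) + (7/17)·(1, −12, −12) = (−2203/17, 4591/17, −4827/17).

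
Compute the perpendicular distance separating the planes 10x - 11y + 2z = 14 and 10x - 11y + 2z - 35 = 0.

7/5

Both planes have normal n = (10, -11, 2), |n| = 15. Any point on the first plane is at distance |35 − 14|/|n| = 21/15 = 7/5 from the second.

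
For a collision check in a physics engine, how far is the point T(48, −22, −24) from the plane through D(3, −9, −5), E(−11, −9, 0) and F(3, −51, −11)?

DE = (−14, 0, 5) and DF = (0, −42, −6), so a normal is n = DE × DF = (210, −84, 588).
n = (210, −84, 588); n·P − (-1554) = -630; |n| = 630; distance = 630/630 = 1.

1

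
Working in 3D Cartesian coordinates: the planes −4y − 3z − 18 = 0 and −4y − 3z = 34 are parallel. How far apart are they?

16/5

Both planes have normal n = (0, −4, −3), |n| = 5. Any point on the first plane is at distance |34 − 18|/|n| = 16/5 from the second.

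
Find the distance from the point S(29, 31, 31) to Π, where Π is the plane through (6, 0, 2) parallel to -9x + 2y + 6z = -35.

29/11

Parallel planes share the normal n = (-9, 2, 6); since (6, 0, 2) lies on the plane, its equation is -9x + 2y + 6z = -42.
Then n·(29, 31, 31) - (-42) = 29.
|n| = √(81 + 4 + 36) = 11, so the distance is |29|/11 = 29/11.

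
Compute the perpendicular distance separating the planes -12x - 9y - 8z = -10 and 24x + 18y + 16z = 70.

Divide the second equation by -2 to match normals: -12x - 9y - 8z = -35.
Both planes have normal n = (-12, -9, -8), |n| = 17. Any point on the first plane is at distance |(-35) − (-10)|/|n| = 25/17 from the second.

25/17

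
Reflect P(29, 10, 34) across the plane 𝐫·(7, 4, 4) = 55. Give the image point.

(-27, -22, 2)

n = (7, 4, 4), |n|² = 81, n·P − 55 = 324, so t = 324/81 = 4.
Foot F = P − 4·n = (1, -6, 18); the reflection is 2F − P = (-27, -22, 2).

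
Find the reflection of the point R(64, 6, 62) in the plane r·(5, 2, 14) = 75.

n = (5, 2, 14), |n|² = 225, n·R − 75 = 1125, so t = 1125/225 = 5.
Foot F = R − 5·n = (39, −4, −8); the reflection is 2F − R = (14, −14, −78).

(14, -14, -78)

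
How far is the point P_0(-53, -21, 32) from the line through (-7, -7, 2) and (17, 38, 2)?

A direction vector is d = (24, 45, 0).
AP = (-46, -14, 30); AP·d = -1734, |AP|² = 3212, |d|² = 2601.
distance² = |AP|² − (AP·d)²/|d|² = 3212 − 3006756/2601 = 2056, so the distance is 2√514.

2√514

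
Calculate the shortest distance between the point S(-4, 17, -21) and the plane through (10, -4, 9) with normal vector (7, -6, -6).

4

The plane has equation n·(r − (10, -4, 9)) = 0, i.e. n·r = 40.
d = |7·(-4) + (-6)·17 + (-6)·(-21) − 40| / √(49 + 36 + 36) = |-44| / 11 = 4.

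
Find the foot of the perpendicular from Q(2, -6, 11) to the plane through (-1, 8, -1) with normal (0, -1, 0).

The perpendicular from Q has direction n = (0, -1, 0): r = (2, -6, 11) + t(0, -1, 0).
Substitute into the plane: n·(Q + tn) = -8 gives 6 + 1t = -8, so t = -14.
Foot = (2, -6, 11) + (-14)·(0, -1, 0) = (2, 8, 11).

(2, 8, 11)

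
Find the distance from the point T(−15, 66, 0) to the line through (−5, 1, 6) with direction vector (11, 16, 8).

7√53

Direction vector d = (11, 16, 8).
AP = (−10, 65, −6); AP·d = 882, |AP|² = 4361, |d|² = 441.
distance² = |AP|² − (AP·d)²/|d|² = 4361 − 777924/441 = 2597, so the distance is 7√53.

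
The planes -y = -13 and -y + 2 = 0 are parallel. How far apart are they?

11

Both planes have normal n = (0, -1, 0), |n| = 1. Any point on the first plane is at distance |(-2) − (-13)|/|n| = 11/1 = 11 from the second.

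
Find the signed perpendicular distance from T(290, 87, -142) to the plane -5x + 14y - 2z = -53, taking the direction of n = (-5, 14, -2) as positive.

7

n·T − (-53) = 105.
|n| = 15, so the signed distance is 105/15 = 7.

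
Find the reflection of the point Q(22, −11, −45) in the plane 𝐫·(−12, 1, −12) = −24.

(46, -13, -21)

n = (−12, 1, −12), |n|² = 289, n·Q − (-24) = 289, so t = 289/289 = 1.
Foot F = Q − 1·n = (34, −12, −33); the reflection is 2F − Q = (46, −13, −21).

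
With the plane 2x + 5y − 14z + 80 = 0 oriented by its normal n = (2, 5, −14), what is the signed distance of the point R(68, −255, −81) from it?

n·R − (-80) = 75.
|n| = 15, so the signed distance is 75/15 = 5.

5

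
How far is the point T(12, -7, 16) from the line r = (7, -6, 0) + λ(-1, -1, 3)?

√106

Direction vector d = (-1, -1, 3).
AP = (5, -1, 16); AP·d = 44, |AP|² = 282, |d|² = 11.
distance² = |AP|² − (AP·d)²/|d|² = 282 − 1936/11 = 106, so the distance is √106.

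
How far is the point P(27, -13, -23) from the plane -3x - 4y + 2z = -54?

Normal vector n = (-3, -4, 2), and n·(27, -13, -23) - (-54) = -21.
|n| = √(9 + 16 + 4) = √29, so the distance is |-21|/√29 = 21/√29.

21/√29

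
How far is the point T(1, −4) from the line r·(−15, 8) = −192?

145/17

The normal to the line is n = (−15, 8) with |n| = 17.
|n·T − (-192)| = |-47 − (-192)| = 145, so the distance is 145/17.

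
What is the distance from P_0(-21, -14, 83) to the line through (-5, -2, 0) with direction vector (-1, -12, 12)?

√2665

Direction vector d = (-1, -12, 12).
AP = (-16, -12, 83); AP·d = 1156, |AP|² = 7289, |d|² = 289.
distance² = |AP|² − (AP·d)²/|d|² = 7289 − 1336336/289 = 2665, so the distance is √2665.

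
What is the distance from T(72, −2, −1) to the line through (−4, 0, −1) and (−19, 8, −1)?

A direction vector is d = (−15, 8, 0).
AP = (76, −2, 0); AP·d = -1156, |AP|² = 5780, |d|² = 289.
distance² = |AP|² − (AP·d)²/|d|² = 5780 − 1336336/289 = 1156, so the distance is 34.

34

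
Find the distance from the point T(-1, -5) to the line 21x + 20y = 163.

284/29

The normal to the line is n = (21, 20) with |n| = 29.
|n·T − 163| = |-121 − 163| = 284, so the distance is 284/29.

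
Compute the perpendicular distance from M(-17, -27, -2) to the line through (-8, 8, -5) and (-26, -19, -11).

√226

A direction vector is d = (-18, -27, -6).
AP = (-9, -35, 3); AP·d = 1089, |AP|² = 1315, |d|² = 1089.
distance² = |AP|² − (AP·d)²/|d|² = 1315 − 1185921/1089 = 226, so the distance is √226.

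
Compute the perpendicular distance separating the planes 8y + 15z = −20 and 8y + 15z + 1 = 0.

With common normal n = (0, 8, 15) (|n| = 17), the distance is |(-20) − (-1)|/|n| = 19/17.

19/17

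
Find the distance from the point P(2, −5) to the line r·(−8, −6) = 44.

The normal to the line is n = (−8, −6) with |n| = 10.
|n·P − 44| = |14 − 44| = 30, so the distance is 30/10 = 3.

3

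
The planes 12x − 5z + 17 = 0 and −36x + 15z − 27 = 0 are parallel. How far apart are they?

Divide the second equation by -3 to match normals: 12x − 5z = -9.
Both planes have normal n = (12, 0, −5), |n| = 13. Any point on the first plane is at distance |(-9) − (-17)|/|n| = 8/13 from the second.

8/13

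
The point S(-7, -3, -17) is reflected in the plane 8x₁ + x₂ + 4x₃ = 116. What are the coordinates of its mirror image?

With n = (8, 1, 4), the signed offset is (n·S − 116)/|n|² = -243/81 = -3.
S' = S − 2t·n = (-7, -3, -17) − (-6)·(8, 1, 4) = (41, 3, 7).

(41, 3, 7)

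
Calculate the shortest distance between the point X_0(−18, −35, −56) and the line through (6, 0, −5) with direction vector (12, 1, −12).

3√457

Direction vector d = (12, 1, −12).
AP = (−24, −35, −51), and AP × d = (471, −900, 396).
|AP × d|² = 1188657 and |d|² = 289, so the distance is √(1188657/289) = √4113 = 3√457.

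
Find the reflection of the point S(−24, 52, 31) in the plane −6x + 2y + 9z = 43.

(24, 36, -41)

n = (−6, 2, 9), |n|² = 121, n·S − 43 = 484, so t = 484/121 = 4.
Foot F = S − 4·n = (0, 44, −5); the reflection is 2F − S = (24, 36, −41).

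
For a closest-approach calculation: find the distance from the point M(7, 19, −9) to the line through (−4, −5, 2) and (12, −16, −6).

√818

A direction vector is d = (16, −11, −8).
AP = (11, 24, −11); AP·d = 0, |AP|² = 818, |d|² = 441.
distance² = |AP|² − (AP·d)²/|d|² = 818 − 0/441 = 818, so the distance is √818.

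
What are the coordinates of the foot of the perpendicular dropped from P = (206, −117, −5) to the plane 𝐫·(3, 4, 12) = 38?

(2666/13, -1537/13, -113/13)

The perpendicular from P has direction n = (3, 4, 12): r = (206, −117, −5) + t(3, 4, 12).
Substitute into the plane: n·(P + tn) = 38 gives 90 + 169t = 38, so t = -4/13.
Foot = (206, −117, −5) + (-4/13)·(3, 4, 12) = (2666/13, −1537/13, −113/13).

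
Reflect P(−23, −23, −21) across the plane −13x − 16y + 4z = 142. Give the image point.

(3, 9, -29)

n = (−13, −16, 4), |n|² = 441, n·P − 142 = 441, so t = 441/441 = 1.
Foot F = P − 1·n = (−10, −7, −25); the reflection is 2F − P = (3, 9, −29).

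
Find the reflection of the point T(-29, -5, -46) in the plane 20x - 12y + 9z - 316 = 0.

With n = (20, -12, 9), the signed offset is (n·T − 316)/|n|² = -1250/625 = -2.
T' = T − 2t·n = (-29, -5, -46) − (-4)·(20, -12, 9) = (51, -53, -10).

(51, -53, -10)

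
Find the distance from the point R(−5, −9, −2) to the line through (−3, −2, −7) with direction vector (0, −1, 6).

Direction vector d = (0, −1, 6).
AP = (−2, −7, 5); AP·d = 37, |AP|² = 78, |d|² = 37.
distance² = |AP|² − (AP·d)²/|d|² = 78 − 1369/37 = 41, so the distance is √41.

√41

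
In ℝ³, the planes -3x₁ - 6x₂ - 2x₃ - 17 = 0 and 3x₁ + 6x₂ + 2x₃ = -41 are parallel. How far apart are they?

24/7

Divide the second equation by -1 to match normals: -3x₁ - 6x₂ - 2x₃ = 41.
With common normal n = (-3, -6, -2) (|n| = 7), the distance is |17 − 41|/|n| = 24/7.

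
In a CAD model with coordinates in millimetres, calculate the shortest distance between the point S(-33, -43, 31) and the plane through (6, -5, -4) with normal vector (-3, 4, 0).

7

The plane has equation n·(r − (6, -5, -4)) = 0, i.e. n·r = -38.
n = (-3, 4, 0); n·P − (-38) = -35; |n| = 5; distance = 35/5 = 7.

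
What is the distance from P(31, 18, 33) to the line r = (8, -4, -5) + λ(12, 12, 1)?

√1301

Direction vector d = (12, 12, 1).
AP = (23, 22, 38), and AP × d = (-434, 433, 12).
|AP × d|² = 375989 and |d|² = 289, so the distance is √(375989/289) = √1301.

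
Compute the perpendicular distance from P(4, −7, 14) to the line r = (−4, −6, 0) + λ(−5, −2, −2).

√129

Direction vector d = (−5, −2, −2).
AP = (8, −1, 14); AP·d = -66, |AP|² = 261, |d|² = 33.
distance² = |AP|² − (AP·d)²/|d|² = 261 − 4356/33 = 129, so the distance is √129.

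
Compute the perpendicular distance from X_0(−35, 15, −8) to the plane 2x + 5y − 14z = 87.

2

Normal vector n = (2, 5, −14), and n·(−35, 15, −8) − 87 = 30.
|n| = √(4 + 25 + 196) = 15, so the distance is |30|/15 = 2.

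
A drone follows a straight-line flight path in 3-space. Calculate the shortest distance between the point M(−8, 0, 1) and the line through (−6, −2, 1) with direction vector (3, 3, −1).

2√2

Direction vector d = (3, 3, −1).
AP = (−2, 2, 0); AP·d = 0, |AP|² = 8, |d|² = 19.
distance² = |AP|² − (AP·d)²/|d|² = 8 − 0/19 = 8, so the distance is 2√2.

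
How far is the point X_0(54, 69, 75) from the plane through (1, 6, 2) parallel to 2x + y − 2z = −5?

Parallel planes share the normal n = (2, 1, −2); since (1, 6, 2) lies on the plane, its equation is 2x + y − 2z = 4.
Then n·(54, 69, 75) − 4 = 23.
|n| = √(4 + 1 + 4) = 3, so the distance is |23|/3 = 23/3.

23/3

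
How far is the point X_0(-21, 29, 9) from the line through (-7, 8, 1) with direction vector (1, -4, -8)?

Direction vector d = (1, -4, -8).
AP = (-14, 21, 8), and AP × d = (-136, -104, 35).
|AP × d|² = 30537 and |d|² = 81, so the distance is √(30537/81) = √377.

√377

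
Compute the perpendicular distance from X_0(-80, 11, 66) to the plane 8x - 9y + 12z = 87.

2

Normal vector n = (8, -9, 12), and n·(-80, 11, 66) - 87 = -34.
|n| = √(64 + 81 + 144) = 17, so the distance is |-34|/17 = 2.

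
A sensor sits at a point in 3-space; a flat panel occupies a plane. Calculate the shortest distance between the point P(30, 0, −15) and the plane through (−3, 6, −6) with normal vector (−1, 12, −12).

The plane has equation n·(r − (−3, 6, −6)) = 0, i.e. n·r = 147.
Then n·(30, 0, −15) − 147 = 3.
|n| = √(1 + 144 + 144) = 17, so the distance is |3|/17 = 3/17.

3/17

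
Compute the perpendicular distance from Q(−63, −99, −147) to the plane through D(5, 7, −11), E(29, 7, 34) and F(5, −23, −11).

DE = (24, 0, 45) and DF = (0, −30, 0), so a normal is n = DE × DF = (1350, 0, −720).
Then n·(−63, −99, −147) − 14670 = 6120.
|n| = √(1822500 + 0 + 518400) = 1530, so the distance is |6120|/1530 = 4.

4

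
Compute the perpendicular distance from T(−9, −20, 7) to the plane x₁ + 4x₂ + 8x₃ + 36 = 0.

1/3

Normal vector n = (1, 4, 8), and n·(−9, −20, 7) − (−36) = 3.
|n| = √(1 + 16 + 64) = 9, so the distance is |3|/9 = 1/3.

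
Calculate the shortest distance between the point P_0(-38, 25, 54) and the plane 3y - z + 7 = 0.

Normal vector n = (0, 3, -1), and n·(-38, 25, 54) - (-7) = 28.
|n| = √(0 + 9 + 1) = √10, so the distance is |28|/√10 = 28/√10.

14√10/5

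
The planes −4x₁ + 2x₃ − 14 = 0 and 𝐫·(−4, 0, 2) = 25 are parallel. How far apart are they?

With common normal n = (−4, 0, 2) (|n| = 2√5), the distance is |14 − 25|/|n| = 11/(2√5).

11/(2√5)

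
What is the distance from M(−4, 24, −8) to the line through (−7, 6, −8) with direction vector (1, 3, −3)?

Direction vector d = (1, 3, −3).
AP = (3, 18, 0), and AP × d = (−54, 9, −9).
|AP × d|² = 3078 and |d|² = 19, so the distance is √(3078/19) = √162 = 9√2.

9√2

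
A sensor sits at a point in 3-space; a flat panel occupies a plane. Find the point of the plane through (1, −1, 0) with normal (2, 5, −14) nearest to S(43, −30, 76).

The perpendicular from S has direction n = (2, 5, −14): r = (43, −30, 76) + μ(2, 5, −14).
Substitute into the plane: n·(S + μn) = -3 gives -1128 + 225μ = -3, so μ = 5.
Foot = (43, −30, 76) + 5·(2, 5, −14) = (53, −5, 6).

(53, -5, 6)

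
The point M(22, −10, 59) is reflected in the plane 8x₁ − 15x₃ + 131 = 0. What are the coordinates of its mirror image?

(54, -10, -1)

n = (8, 0, −15), |n|² = 289, n·M − (-131) = -578, so t = -578/289 = -2.
Foot F = M − (-2)·n = (38, −10, 29); the reflection is 2F − M = (54, −10, −1).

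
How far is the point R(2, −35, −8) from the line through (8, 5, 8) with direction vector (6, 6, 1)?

2√181

Direction vector d = (6, 6, 1).
AP = (−6, −40, −16), and AP × d = (56, −90, 204).
|AP × d|² = 52852 and |d|² = 73, so the distance is √(52852/73) = √724 = 2√181.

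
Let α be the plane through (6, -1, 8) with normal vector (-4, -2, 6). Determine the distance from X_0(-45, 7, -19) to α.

13/√14

The plane has equation n·(r − (6, -1, 8)) = 0, i.e. n·r = 26.
Then n·(-45, 7, -19) - 26 = 26.
|n| = √(16 + 4 + 36) = 2√14, so the distance is |26|/(2√14) = 13√14/14.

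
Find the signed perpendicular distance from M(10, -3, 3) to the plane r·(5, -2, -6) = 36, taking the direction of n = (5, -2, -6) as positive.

2√65/65

n·M − 36 = 2.
|n| = √65, so the signed distance is 2√65/65.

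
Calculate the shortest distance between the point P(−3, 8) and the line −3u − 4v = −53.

6

The normal to the line is n = (−3, −4) with |n| = 5.
|n·P − (-53)| = |-23 − (-53)| = 30, so the distance is 30/5 = 6.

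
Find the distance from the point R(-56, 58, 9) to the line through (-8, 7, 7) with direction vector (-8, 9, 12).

2√577

Direction vector d = (-8, 9, 12).
AP = (-48, 51, 2); AP·d = 867, |AP|² = 4909, |d|² = 289.
distance² = |AP|² − (AP·d)²/|d|² = 4909 − 751689/289 = 2308, so the distance is 2√577.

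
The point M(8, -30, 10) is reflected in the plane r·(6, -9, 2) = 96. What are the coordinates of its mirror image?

With n = (6, -9, 2), the signed offset is (n·M − 96)/|n|² = 242/121 = 2.
M' = M − 2t·n = (8, -30, 10) − 4·(6, -9, 2) = (-16, 6, 2).

(-16, 6, 2)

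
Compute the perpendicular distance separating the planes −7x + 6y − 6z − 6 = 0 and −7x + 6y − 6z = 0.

With common normal n = (−7, 6, −6) (|n| = 11), the distance is |6 − 0|/|n| = 6/11.

6/11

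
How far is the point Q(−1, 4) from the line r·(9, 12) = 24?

d = |9·(-1) + 12·4 − 24| / √(81 + 144) = |15|/15 = 1.

1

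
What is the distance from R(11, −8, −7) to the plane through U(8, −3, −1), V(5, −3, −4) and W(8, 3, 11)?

UV = (−3, 0, −3) and UW = (0, 6, 12), so a normal is n = UV × UW = (18, 36, −18).
Then n·(11, −8, −7) − 54 = −18.
|n| = √(324 + 1296 + 324) = 18√6, so the distance is |-18|/(18√6) = 1/√6.

√6/6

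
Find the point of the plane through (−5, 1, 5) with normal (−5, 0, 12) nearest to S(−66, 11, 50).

n = (−5, 0, 12), |n|² = 169, and n·S − 85 = 845.
t = 845/169 = 5, so the foot is S − t·n = (−66, 11, 50) − 5·(−5, 0, 12) = (−41, 11, −10).

(-41, 11, -10)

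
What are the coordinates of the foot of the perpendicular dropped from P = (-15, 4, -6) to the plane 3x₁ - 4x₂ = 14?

(-6, -8, -6)

n = (3, -4, 0), |n|² = 25, and n·P − 14 = -75.
t = -75/25 = -3, so the foot is P − t·n = (-15, 4, -6) − (-3)·(3, -4, 0) = (-6, -8, -6).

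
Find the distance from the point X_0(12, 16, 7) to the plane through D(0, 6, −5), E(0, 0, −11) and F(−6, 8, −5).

DE = (0, −6, −6) and DF = (−6, 2, 0), so a normal is n = DE × DF = (12, 36, −36).
n = (12, 36, −36); n·P − 396 = 72; |n| = 12√19; distance = 72/(12√19) = 6/√19.

6/√19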